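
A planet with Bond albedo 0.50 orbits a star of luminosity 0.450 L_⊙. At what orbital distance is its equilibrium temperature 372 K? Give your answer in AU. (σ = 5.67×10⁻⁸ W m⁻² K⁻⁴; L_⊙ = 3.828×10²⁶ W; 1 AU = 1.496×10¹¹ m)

d ≈ 0.266 AU

L = 0.450 × 3.828×10²⁶ = 1.72×10²⁶ W.
From T_eq⁴ = L(1−A)/(16πσd²): d = √[L(1−A)/(16πσT_eq⁴)].
d = √[1.72×10²⁶ × 0.50 / (16π × 5.67×10⁻⁸ × (372)⁴)] = 3.97×10¹⁰ m = 0.266 AU.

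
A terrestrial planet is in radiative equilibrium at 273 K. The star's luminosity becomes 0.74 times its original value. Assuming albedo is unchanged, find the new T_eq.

T_eq ≈ 253 K

T_eq ∝ L^(1/4) · d^(−1/2).
T′ = 273 × 0.74^(1/4) = 253 K.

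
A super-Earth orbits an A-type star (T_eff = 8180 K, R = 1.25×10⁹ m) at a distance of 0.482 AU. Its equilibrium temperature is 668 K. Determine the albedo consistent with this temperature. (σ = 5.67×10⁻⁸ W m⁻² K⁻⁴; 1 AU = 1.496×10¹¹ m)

A ≈ 0.41

d = 0.482 AU = 7.21×10¹⁰ m.
L = 4πR_⋆²σT_⋆⁴ = 4π(1.25×10⁹)² × 5.67×10⁻⁸ × (8180)⁴ = 4.98×10²⁷ W.
S = L/(4πd²) = 7.63×10⁴ W m⁻².
From T_eq⁴ = S(1−A)/(4σ): 1−A = 4σT_eq⁴/S.
1−A = 4 × 5.67×10⁻⁸ × (668)⁴ / 7.63×10⁴ = 0.592.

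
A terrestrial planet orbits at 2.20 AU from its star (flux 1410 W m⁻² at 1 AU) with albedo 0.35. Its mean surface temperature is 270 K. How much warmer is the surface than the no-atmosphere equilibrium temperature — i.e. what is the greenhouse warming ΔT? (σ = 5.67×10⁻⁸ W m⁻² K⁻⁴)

S = 1410/2.20² = 291.3 W m⁻².
T_eq = [S(1−A)/(4σ)]^(1/4) = [291.3×0.65/(4×5.67×10⁻⁸)]^(1/4) = 170.0 K.
ΔT = T_surf − T_eq = 270 − 170.0.

ΔT ≈ 100.0 K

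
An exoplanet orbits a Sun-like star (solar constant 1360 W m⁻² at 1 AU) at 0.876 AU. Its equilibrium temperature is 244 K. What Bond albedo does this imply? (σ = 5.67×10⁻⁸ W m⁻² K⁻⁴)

Flux at 0.876 AU: S = 1360/0.876² = 1770 W m⁻².
From T_eq⁴ = S(1−A)/(4σ): 1−A = 4σT_eq⁴/S.
1−A = 4 × 5.67×10⁻⁸ × (244)⁴ / 1770 = 0.454.

A ≈ 0.55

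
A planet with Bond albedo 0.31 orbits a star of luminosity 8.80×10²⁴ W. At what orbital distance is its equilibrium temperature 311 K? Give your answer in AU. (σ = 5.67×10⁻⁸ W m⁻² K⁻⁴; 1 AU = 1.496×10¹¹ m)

d ≈ 0.101 AU

From T_eq⁴ = L(1−A)/(16πσd²): d = √[L(1−A)/(16πσT_eq⁴)].
d = √[8.80×10²⁴ × 0.69 / (16π × 5.67×10⁻⁸ × (311)⁴)] = 1.51×10¹⁰ m = 0.101 AU.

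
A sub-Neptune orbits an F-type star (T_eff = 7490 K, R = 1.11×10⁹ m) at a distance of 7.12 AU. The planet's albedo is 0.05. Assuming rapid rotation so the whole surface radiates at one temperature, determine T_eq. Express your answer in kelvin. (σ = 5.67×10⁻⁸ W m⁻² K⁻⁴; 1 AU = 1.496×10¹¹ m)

d = 7.12 AU = 1.07×10¹² m.
L = 4πR_⋆²σT_⋆⁴ = 4π(1.11×10⁹)² × 5.67×10⁻⁸ × (7490)⁴ = 2.76×10²⁷ W.
S = L/(4πd²) = 194 W m⁻².
Energy balance: absorbed = emitted ⇒ πR²·S(1−A) = 4πR²·σT_eq⁴, so T_eq⁴ = S(1−A)/(4σ).
T_eq = [194 × 0.95 / (4 × 5.67×10⁻⁸)]^(1/4) = (8.12×10⁸)^(1/4) = 169 K.

T_eq ≈ 169 K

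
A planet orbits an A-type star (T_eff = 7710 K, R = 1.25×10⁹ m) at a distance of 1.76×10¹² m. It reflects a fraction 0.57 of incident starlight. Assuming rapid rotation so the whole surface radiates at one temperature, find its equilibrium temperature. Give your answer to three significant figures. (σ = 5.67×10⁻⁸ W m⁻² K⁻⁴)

T_eq ≈ 118 K

L = 4πR_⋆²σT_⋆⁴ = 4π(1.25×10⁹)² × 5.67×10⁻⁸ × (7710)⁴ = 3.93×10²⁷ W.
S = L/(4πd²) = 101 W m⁻².
Energy balance: absorbed = emitted ⇒ πR²·S(1−A) = 4πR²·σT_eq⁴, so T_eq⁴ = S(1−A)/(4σ).
T_eq = [101 × 0.43 / (4 × 5.67×10⁻⁸)]^(1/4) = (1.92×10⁸)^(1/4) = 118 K.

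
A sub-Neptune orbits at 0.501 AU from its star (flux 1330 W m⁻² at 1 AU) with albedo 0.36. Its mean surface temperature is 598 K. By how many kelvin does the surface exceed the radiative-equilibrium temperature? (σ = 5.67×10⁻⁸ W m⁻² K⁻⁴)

S = 1330/0.501² = 5299 W m⁻².
T_eq = [S(1−A)/(4σ)]^(1/4) = [5299×0.64/(4×5.67×10⁻⁸)]^(1/4) = 349.7 K.
ΔT = T_surf − T_eq = 598 − 349.7.

ΔT ≈ 248.3 K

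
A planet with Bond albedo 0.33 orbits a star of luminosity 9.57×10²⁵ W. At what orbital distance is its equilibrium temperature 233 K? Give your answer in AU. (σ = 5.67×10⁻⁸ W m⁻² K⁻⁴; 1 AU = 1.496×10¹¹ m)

From T_eq⁴ = L(1−A)/(16πσd²): d = √[L(1−A)/(16πσT_eq⁴)].
d = √[9.57×10²⁵ × 0.67 / (16π × 5.67×10⁻⁸ × (233)⁴)] = 8.74×10¹⁰ m = 0.584 AU.

d ≈ 0.584 AU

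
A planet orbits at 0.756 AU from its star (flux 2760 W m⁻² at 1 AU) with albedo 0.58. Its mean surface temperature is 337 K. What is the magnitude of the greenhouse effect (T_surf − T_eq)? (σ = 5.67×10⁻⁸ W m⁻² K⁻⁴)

S = 2760/0.756² = 4829 W m⁻².
T_eq = [S(1−A)/(4σ)]^(1/4) = [4829×0.42/(4×5.67×10⁻⁸)]^(1/4) = 307.5 K.
ΔT = T_surf − T_eq = 337 − 307.5.

ΔT ≈ 29.5 K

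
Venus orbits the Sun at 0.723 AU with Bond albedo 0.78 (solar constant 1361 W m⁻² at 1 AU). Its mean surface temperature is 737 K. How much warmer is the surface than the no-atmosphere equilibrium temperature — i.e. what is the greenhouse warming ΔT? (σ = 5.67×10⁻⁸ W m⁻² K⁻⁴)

S = 1361/0.723² = 2604 W m⁻².
T_eq = [S(1−A)/(4σ)]^(1/4) = [2604×0.22/(4×5.67×10⁻⁸)]^(1/4) = 224.2 K.
ΔT = T_surf − T_eq = 737 − 224.2.

ΔT ≈ 512.8 K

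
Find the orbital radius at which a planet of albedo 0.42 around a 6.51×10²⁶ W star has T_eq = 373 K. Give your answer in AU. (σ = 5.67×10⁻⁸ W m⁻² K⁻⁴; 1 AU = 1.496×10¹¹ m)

d ≈ 0.553 AU

From T_eq⁴ = L(1−A)/(16πσd²): d = √[L(1−A)/(16πσT_eq⁴)].
d = √[6.51×10²⁶ × 0.58 / (16π × 5.67×10⁻⁸ × (373)⁴)] = 8.27×10¹⁰ m = 0.553 AU.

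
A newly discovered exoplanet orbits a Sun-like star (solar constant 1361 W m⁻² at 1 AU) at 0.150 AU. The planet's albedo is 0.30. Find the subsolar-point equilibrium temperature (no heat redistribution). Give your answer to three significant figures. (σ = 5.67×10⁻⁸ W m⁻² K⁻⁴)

Flux at 0.150 AU: S = 1361/0.150² = 6.05×10⁴ W m⁻².
At the subsolar point the surface absorbs S(1−A) and emits σT⁴ per unit area — no factor of 4, since only the local patch is in balance.
T = [6.05×10⁴ × 0.70 / 5.67×10⁻⁸]^(1/4) = (7.47×10¹¹)^(1/4) = 930 K.

T_ss ≈ 930 K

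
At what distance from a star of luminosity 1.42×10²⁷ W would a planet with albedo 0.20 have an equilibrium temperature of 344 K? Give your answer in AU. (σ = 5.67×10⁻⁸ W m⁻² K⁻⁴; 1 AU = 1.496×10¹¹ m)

From T_eq⁴ = L(1−A)/(16πσd²): d = √[L(1−A)/(16πσT_eq⁴)].
d = √[1.42×10²⁷ × 0.80 / (16π × 5.67×10⁻⁸ × (344)⁴)] = 1.69×10¹¹ m = 1.13 AU.

d ≈ 1.13 AU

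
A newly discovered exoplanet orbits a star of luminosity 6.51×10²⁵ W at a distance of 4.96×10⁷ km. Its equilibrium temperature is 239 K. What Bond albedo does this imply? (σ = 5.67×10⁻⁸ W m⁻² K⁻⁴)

d = 4.96×10⁷ km = 4.96×10¹⁰ m.
Flux: S = L/(4πd²) = 6.51×10²⁵/(4π×(4.96×10¹⁰)²) = 2110 W m⁻².
From T_eq⁴ = S(1−A)/(4σ): 1−A = 4σT_eq⁴/S.
1−A = 4 × 5.67×10⁻⁸ × (239)⁴ / 2110 = 0.351.

A ≈ 0.65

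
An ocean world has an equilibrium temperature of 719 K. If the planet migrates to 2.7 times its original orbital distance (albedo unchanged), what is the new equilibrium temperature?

T_eq ≈ 438 K

T_eq ∝ L^(1/4) · d^(−1/2).
T′ = 719 / 2.7^(1/2) = 438 K.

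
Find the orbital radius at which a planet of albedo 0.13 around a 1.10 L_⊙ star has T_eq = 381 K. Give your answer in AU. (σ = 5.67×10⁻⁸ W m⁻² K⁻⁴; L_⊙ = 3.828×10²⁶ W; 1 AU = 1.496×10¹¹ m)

L = 1.10 × 3.828×10²⁶ = 4.21×10²⁶ W.
From T_eq⁴ = L(1−A)/(16πσd²): d = √[L(1−A)/(16πσT_eq⁴)].
d = √[4.21×10²⁶ × 0.87 / (16π × 5.67×10⁻⁸ × (381)⁴)] = 7.81×10¹⁰ m = 0.522 AU.

d ≈ 0.522 AU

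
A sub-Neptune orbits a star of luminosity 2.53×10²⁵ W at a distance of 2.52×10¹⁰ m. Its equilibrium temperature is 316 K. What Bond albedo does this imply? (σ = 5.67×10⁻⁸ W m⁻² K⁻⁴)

A ≈ 0.29

Flux: S = L/(4πd²) = 2.53×10²⁵/(4π×(2.52×10¹⁰)²) = 3170 W m⁻².
From T_eq⁴ = S(1−A)/(4σ): 1−A = 4σT_eq⁴/S.
1−A = 4 × 5.67×10⁻⁸ × (316)⁴ / 3170 = 0.713.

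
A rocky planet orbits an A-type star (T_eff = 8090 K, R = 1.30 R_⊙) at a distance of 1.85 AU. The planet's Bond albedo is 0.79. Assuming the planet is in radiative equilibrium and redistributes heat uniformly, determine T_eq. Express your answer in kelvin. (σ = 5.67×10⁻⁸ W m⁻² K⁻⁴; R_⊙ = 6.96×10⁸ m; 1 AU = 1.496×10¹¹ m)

R_⋆ = 1.30 × 6.96×10⁸ = 9.05×10⁸ m.
d = 1.85 AU = 2.77×10¹¹ m.
L = 4πR_⋆²σT_⋆⁴ = 4π(9.05×10⁸)² × 5.67×10⁻⁸ × (8090)⁴ = 2.50×10²⁷ W.
S = L/(4πd²) = 2600 W m⁻².
Energy balance: absorbed = emitted ⇒ πR²·S(1−A) = 4πR²·σT_eq⁴, so T_eq⁴ = S(1−A)/(4σ).
T_eq = [2600 × 0.21 / (4 × 5.67×10⁻⁸)]^(1/4) = (2.40×10⁹)^(1/4) = 221 K.

T_eq ≈ 221 K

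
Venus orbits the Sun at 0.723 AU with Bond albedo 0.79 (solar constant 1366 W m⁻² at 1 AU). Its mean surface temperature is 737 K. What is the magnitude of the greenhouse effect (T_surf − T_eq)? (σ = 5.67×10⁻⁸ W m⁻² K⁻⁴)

S = 1366/0.723² = 2613 W m⁻².
T_eq = [S(1−A)/(4σ)]^(1/4) = [2613×0.21/(4×5.67×10⁻⁸)]^(1/4) = 221.8 K.
ΔT = T_surf − T_eq = 737 − 221.8.

ΔT ≈ 515.2 K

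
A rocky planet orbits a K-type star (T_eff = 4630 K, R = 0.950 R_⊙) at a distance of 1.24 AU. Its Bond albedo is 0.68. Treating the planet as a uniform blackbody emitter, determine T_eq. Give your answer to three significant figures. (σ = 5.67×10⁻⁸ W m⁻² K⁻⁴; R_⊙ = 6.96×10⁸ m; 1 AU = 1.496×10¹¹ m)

R_⋆ = 0.950 × 6.96×10⁸ = 6.61×10⁸ m.
d = 1.24 AU = 1.86×10¹¹ m.
L = 4πR_⋆²σT_⋆⁴ = 4π(6.61×10⁸)² × 5.67×10⁻⁸ × (4630)⁴ = 1.43×10²⁶ W.
S = L/(4πd²) = 331 W m⁻².
Energy balance: absorbed = emitted ⇒ πR²·S(1−A) = 4πR²·σT_eq⁴, so T_eq⁴ = S(1−A)/(4σ).
T_eq = [331 × 0.32 / (4 × 5.67×10⁻⁸)]^(1/4) = (4.67×10⁸)^(1/4) = 147 K.

T_eq ≈ 147 K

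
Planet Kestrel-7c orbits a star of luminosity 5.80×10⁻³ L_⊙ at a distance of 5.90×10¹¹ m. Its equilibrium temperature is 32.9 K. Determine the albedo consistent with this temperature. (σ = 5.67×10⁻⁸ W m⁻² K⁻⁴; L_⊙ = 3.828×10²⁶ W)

L = 5.80×10⁻³ × 3.828×10²⁶ = 2.22×10²⁴ W.
Flux: S = L/(4πd²) = 2.22×10²⁴/(4π×(5.90×10¹¹)²) = 0.508 W m⁻².
From T_eq⁴ = S(1−A)/(4σ): 1−A = 4σT_eq⁴/S.
1−A = 4 × 5.67×10⁻⁸ × (32.9)⁴ / 0.508 = 0.524.

A ≈ 0.48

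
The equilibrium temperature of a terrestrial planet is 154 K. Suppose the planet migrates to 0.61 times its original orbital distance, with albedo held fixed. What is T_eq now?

T_eq ∝ L^(1/4) · d^(−1/2).
T′ = 154 / 0.61^(1/2) = 197 K.

T_eq ≈ 197 K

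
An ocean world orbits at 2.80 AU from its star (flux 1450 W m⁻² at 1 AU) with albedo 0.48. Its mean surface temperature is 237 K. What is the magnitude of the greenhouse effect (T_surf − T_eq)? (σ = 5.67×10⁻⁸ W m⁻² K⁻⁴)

S = 1450/2.80² = 184.9 W m⁻².
T_eq = [S(1−A)/(4σ)]^(1/4) = [184.9×0.52/(4×5.67×10⁻⁸)]^(1/4) = 143.5 K.
ΔT = T_surf − T_eq = 237 − 143.5.

ΔT ≈ 93.5 K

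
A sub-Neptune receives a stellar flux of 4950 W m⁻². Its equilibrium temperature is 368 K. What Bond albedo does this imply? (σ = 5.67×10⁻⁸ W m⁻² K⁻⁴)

From T_eq⁴ = S(1−A)/(4σ): 1−A = 4σT_eq⁴/S.
1−A = 4 × 5.67×10⁻⁸ × (368)⁴ / 4950 = 0.840.

A ≈ 0.16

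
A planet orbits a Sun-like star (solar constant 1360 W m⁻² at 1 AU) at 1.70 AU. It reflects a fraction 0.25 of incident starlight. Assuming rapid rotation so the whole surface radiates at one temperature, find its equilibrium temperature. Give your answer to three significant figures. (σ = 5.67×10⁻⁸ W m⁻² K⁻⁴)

T_eq ≈ 199 K

Flux at 1.70 AU: S = 1360/1.70² = 471 W m⁻².
Energy balance: absorbed = emitted ⇒ πR²·S(1−A) = 4πR²·σT_eq⁴, so T_eq⁴ = S(1−A)/(4σ).
T_eq = [471 × 0.75 / (4 × 5.67×10⁻⁸)]^(1/4) = (1.56×10⁹)^(1/4) = 199 K.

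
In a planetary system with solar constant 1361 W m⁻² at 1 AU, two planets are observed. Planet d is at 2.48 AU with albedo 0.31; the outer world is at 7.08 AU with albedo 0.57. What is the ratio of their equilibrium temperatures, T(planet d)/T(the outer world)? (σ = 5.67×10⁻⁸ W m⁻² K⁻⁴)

T_eq = [S₀(1−A)/(4σd²)]^(1/4), so T ∝ (1−A)^(1/4) / √d.
T₁ = [1361×0.69/(4×5.67×10⁻⁸×2.48²)]^(1/4) = 161.08 K.
T₂ = [1361×0.43/(4×5.67×10⁻⁸×7.08²)]^(1/4) = 84.70 K.

T₁/T₂ ≈ 1.902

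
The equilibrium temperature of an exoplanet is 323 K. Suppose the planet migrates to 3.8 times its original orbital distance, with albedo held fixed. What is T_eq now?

T_eq ≈ 166 K

T_eq ∝ L^(1/4) · d^(−1/2).
T′ = 323 / 3.8^(1/2) = 166 K.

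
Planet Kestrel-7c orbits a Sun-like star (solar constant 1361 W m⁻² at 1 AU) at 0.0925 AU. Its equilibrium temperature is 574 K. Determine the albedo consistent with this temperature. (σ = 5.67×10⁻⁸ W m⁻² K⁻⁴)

Flux at 0.0925 AU: S = 1361/0.0925² = 1.59×10⁵ W m⁻².
From T_eq⁴ = S(1−A)/(4σ): 1−A = 4σT_eq⁴/S.
1−A = 4 × 5.67×10⁻⁸ × (574)⁴ / 1.59×10⁵ = 0.155.

A ≈ 0.85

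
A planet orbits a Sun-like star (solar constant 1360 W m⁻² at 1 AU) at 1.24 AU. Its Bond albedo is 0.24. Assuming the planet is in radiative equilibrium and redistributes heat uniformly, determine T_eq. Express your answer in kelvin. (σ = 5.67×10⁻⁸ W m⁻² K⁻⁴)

Flux at 1.24 AU: S = 1360/1.24² = 884 W m⁻².
Energy balance: absorbed = emitted ⇒ πR²·S(1−A) = 4πR²·σT_eq⁴, so T_eq⁴ = S(1−A)/(4σ).
T_eq = [884 × 0.76 / (4 × 5.67×10⁻⁸)]^(1/4) = (2.96×10⁹)^(1/4) = 233 K.

T_eq ≈ 233 K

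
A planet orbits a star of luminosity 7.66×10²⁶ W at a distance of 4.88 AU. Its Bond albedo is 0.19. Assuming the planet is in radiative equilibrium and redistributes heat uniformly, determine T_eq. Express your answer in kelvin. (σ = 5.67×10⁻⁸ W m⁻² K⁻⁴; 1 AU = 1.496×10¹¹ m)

T_eq ≈ 142 K

d = 4.88 AU = 7.30×10¹¹ m.
Flux: S = L/(4πd²) = 7.66×10²⁶/(4π×(7.30×10¹¹)²) = 114 W m⁻².
Energy balance: absorbed = emitted ⇒ πR²·S(1−A) = 4πR²·σT_eq⁴, so T_eq⁴ = S(1−A)/(4σ).
T_eq = [114 × 0.81 / (4 × 5.67×10⁻⁸)]^(1/4) = (4.08×10⁸)^(1/4) = 142 K.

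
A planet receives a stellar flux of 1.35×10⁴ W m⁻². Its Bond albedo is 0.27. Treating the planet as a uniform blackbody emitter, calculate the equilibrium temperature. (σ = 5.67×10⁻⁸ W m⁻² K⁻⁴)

Energy balance: absorbed = emitted ⇒ πR²·S(1−A) = 4πR²·σT_eq⁴, so T_eq⁴ = S(1−A)/(4σ).
T_eq = [1.35×10⁴ × 0.73 / (4 × 5.67×10⁻⁸)]^(1/4) = (4.35×10¹⁰)^(1/4) = 457 K.

T_eq ≈ 457 K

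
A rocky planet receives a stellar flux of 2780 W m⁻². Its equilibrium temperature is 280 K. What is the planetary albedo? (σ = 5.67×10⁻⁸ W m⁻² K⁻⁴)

A ≈ 0.50

From T_eq⁴ = S(1−A)/(4σ): 1−A = 4σT_eq⁴/S.
1−A = 4 × 5.67×10⁻⁸ × (280)⁴ / 2780 = 0.501.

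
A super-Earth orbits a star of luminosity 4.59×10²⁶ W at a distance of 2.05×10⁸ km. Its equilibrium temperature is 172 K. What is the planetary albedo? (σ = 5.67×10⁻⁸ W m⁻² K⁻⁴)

A ≈ 0.77

d = 2.05×10⁸ km = 2.05×10¹¹ m.
Flux: S = L/(4πd²) = 4.59×10²⁶/(4π×(2.05×10¹¹)²) = 869 W m⁻².
From T_eq⁴ = S(1−A)/(4σ): 1−A = 4σT_eq⁴/S.
1−A = 4 × 5.67×10⁻⁸ × (172)⁴ / 869 = 0.228.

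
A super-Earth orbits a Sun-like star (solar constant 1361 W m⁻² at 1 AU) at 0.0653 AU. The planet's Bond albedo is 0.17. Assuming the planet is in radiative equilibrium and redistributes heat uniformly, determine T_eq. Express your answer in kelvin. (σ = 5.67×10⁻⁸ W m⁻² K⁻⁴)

Flux at 0.0653 AU: S = 1361/0.0653² = 3.19×10⁵ W m⁻².
Energy balance: absorbed = emitted ⇒ πR²·S(1−A) = 4πR²·σT_eq⁴, so T_eq⁴ = S(1−A)/(4σ).
T_eq = [3.19×10⁵ × 0.83 / (4 × 5.67×10⁻⁸)]^(1/4) = (1.17×10¹²)^(1/4) = 1040 K.

T_eq ≈ 1040 K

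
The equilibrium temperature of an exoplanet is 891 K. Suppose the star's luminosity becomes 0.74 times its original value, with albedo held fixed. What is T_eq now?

T_eq ≈ 826 K

T_eq ∝ L^(1/4) · d^(−1/2).
T′ = 891 × 0.74^(1/4) = 826 K.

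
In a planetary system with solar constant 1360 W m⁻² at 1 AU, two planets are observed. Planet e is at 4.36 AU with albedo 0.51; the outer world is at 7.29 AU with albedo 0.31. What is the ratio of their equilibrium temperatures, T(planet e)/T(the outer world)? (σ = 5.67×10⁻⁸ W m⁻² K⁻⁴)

T_eq = [S₀(1−A)/(4σd²)]^(1/4), so T ∝ (1−A)^(1/4) / √d.
T₁ = [1360×0.49/(4×5.67×10⁻⁸×4.36²)]^(1/4) = 111.50 K.
T₂ = [1360×0.69/(4×5.67×10⁻⁸×7.29²)]^(1/4) = 93.93 K.

T₁/T₂ ≈ 1.187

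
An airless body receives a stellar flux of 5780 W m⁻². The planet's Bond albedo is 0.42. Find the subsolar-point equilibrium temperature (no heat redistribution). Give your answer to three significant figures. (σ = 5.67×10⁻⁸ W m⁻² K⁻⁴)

T_ss ≈ 493 K

At the subsolar point the surface absorbs S(1−A) and emits σT⁴ per unit area — no factor of 4, since only the local patch is in balance.
T = [5780 × 0.58 / 5.67×10⁻⁸]^(1/4) = (5.91×10¹⁰)^(1/4) = 493 K.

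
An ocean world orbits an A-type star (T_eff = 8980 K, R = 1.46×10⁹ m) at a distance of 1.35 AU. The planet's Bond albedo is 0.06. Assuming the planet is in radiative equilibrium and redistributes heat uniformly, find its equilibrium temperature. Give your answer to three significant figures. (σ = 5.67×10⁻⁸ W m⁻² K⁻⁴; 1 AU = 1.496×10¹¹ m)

T_eq ≈ 532 K

d = 1.35 AU = 2.02×10¹¹ m.
L = 4πR_⋆²σT_⋆⁴ = 4π(1.46×10⁹)² × 5.67×10⁻⁸ × (8980)⁴ = 9.88×10²⁷ W.
S = L/(4πd²) = 1.93×10⁴ W m⁻².
Energy balance: absorbed = emitted ⇒ πR²·S(1−A) = 4πR²·σT_eq⁴, so T_eq⁴ = S(1−A)/(4σ).
T_eq = [1.93×10⁴ × 0.94 / (4 × 5.67×10⁻⁸)]^(1/4) = (7.99×10¹⁰)^(1/4) = 532 K.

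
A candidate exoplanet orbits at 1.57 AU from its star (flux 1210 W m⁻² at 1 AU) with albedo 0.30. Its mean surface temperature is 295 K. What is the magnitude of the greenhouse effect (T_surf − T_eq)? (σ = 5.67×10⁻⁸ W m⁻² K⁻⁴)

S = 1210/1.57² = 490.9 W m⁻².
T_eq = [S(1−A)/(4σ)]^(1/4) = [490.9×0.70/(4×5.67×10⁻⁸)]^(1/4) = 197.3 K.
ΔT = T_surf − T_eq = 295 − 197.3.

ΔT ≈ 97.7 K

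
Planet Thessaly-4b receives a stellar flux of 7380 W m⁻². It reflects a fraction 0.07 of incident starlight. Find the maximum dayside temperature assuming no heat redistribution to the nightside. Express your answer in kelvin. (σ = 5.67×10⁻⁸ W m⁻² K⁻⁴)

T_ss ≈ 590 K

With no redistribution each surface element balances locally: S(1−A) = σT⁴.
T = [7380 × 0.93 / 5.67×10⁻⁸]^(1/4) = (1.21×10¹¹)^(1/4) = 590 K.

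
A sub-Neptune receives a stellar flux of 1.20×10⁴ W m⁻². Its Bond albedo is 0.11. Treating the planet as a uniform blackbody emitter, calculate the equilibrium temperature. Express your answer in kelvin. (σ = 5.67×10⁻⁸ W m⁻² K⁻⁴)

Energy balance: absorbed = emitted ⇒ πR²·S(1−A) = 4πR²·σT_eq⁴, so T_eq⁴ = S(1−A)/(4σ).
T_eq = [1.20×10⁴ × 0.89 / (4 × 5.67×10⁻⁸)]^(1/4) = (4.71×10¹⁰)^(1/4) = 466 K.

T_eq ≈ 466 K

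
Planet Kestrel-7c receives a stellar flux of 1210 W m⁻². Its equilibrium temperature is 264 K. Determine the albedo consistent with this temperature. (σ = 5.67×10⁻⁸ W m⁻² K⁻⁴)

A ≈ 0.09

From T_eq⁴ = S(1−A)/(4σ): 1−A = 4σT_eq⁴/S.
1−A = 4 × 5.67×10⁻⁸ × (264)⁴ / 1210 = 0.910.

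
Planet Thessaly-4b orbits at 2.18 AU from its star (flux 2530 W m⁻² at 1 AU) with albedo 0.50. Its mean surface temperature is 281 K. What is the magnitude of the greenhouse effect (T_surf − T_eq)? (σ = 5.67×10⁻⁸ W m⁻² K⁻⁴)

S = 2530/2.18² = 532.4 W m⁻².
T_eq = [S(1−A)/(4σ)]^(1/4) = [532.4×0.50/(4×5.67×10⁻⁸)]^(1/4) = 185.1 K.
ΔT = T_surf − T_eq = 281 − 185.1.

ΔT ≈ 95.9 K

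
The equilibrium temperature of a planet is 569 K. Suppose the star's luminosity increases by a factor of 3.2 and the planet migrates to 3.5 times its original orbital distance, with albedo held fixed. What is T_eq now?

T_eq ∝ L^(1/4) · d^(−1/2).
T′ = 569 × 3.2^(1/4) / 3.5^(1/2) = 407 K.

T_eq ≈ 407 K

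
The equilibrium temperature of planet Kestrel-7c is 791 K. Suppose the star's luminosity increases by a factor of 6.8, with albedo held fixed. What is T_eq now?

T_eq ∝ L^(1/4) · d^(−1/2).
T′ = 791 × 6.8^(1/4) = 1280 K.

T_eq ≈ 1280 K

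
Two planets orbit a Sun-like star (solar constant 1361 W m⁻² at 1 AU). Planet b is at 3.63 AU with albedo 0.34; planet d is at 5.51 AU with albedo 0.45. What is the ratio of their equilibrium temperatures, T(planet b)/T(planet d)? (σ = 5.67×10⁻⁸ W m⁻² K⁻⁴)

T_eq = [S₀(1−A)/(4σd²)]^(1/4), so T ∝ (1−A)^(1/4) / √d.
T₁ = [1361×0.66/(4×5.67×10⁻⁸×3.63²)]^(1/4) = 131.67 K.
T₂ = [1361×0.55/(4×5.67×10⁻⁸×5.51²)]^(1/4) = 102.11 K.

T₁/T₂ ≈ 1.289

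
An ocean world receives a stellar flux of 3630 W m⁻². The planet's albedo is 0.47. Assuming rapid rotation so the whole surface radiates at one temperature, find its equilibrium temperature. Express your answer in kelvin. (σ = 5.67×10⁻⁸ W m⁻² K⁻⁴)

Energy balance: absorbed = emitted ⇒ πR²·S(1−A) = 4πR²·σT_eq⁴, so T_eq⁴ = S(1−A)/(4σ).
T_eq = [3630 × 0.53 / (4 × 5.67×10⁻⁸)]^(1/4) = (8.48×10⁹)^(1/4) = 303 K.

T_eq ≈ 303 K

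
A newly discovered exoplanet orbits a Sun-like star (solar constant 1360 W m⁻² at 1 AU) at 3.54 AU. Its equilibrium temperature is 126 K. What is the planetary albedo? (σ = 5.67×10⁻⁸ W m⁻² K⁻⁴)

A ≈ 0.47

Flux at 3.54 AU: S = 1360/3.54² = 109 W m⁻².
From T_eq⁴ = S(1−A)/(4σ): 1−A = 4σT_eq⁴/S.
1−A = 4 × 5.67×10⁻⁸ × (126)⁴ / 109 = 0.527.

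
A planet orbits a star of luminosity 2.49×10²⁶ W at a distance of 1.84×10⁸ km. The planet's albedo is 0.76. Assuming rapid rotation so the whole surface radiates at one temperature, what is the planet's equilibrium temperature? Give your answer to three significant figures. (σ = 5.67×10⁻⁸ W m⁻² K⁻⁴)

T_eq ≈ 158 K

d = 1.84×10⁸ km = 1.84×10¹¹ m.
Flux: S = L/(4πd²) = 2.49×10²⁶/(4π×(1.84×10¹¹)²) = 585 W m⁻².
Energy balance: absorbed = emitted ⇒ πR²·S(1−A) = 4πR²·σT_eq⁴, so T_eq⁴ = S(1−A)/(4σ).
T_eq = [585 × 0.24 / (4 × 5.67×10⁻⁸)]^(1/4) = (6.19×10⁸)^(1/4) = 158 K.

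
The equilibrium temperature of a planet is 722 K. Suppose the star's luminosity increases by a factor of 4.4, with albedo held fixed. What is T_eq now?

T_eq ∝ L^(1/4) · d^(−1/2).
T′ = 722 × 4.4^(1/4) = 1050 K.

T_eq ≈ 1050 K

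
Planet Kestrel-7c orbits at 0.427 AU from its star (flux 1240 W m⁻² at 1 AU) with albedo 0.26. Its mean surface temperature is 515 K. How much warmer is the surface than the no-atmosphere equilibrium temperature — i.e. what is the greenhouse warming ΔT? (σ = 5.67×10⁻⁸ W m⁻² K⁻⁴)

ΔT ≈ 129.0 K

S = 1240/0.427² = 6801 W m⁻².
T_eq = [S(1−A)/(4σ)]^(1/4) = [6801×0.74/(4×5.67×10⁻⁸)]^(1/4) = 386.0 K.
ΔT = T_surf − T_eq = 515 − 386.0.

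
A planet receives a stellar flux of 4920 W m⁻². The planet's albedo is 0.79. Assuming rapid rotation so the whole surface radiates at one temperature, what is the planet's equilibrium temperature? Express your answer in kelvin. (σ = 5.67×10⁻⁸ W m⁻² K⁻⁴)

T_eq ≈ 260 K

Energy balance: absorbed = emitted ⇒ πR²·S(1−A) = 4πR²·σT_eq⁴, so T_eq⁴ = S(1−A)/(4σ).
T_eq = [4920 × 0.21 / (4 × 5.67×10⁻⁸)]^(1/4) = (4.56×10⁹)^(1/4) = 260 K.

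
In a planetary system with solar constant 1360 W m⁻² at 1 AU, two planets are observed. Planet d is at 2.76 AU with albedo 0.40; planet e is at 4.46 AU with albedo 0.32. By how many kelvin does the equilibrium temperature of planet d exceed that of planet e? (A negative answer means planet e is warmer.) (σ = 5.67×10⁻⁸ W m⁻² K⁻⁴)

ΔT ≈ 27.8 K

T_eq = [S₀(1−A)/(4σd²)]^(1/4), so T ∝ (1−A)^(1/4) / √d.
T₁ = [1360×0.60/(4×5.67×10⁻⁸×2.76²)]^(1/4) = 147.42 K.
T₂ = [1360×0.68/(4×5.67×10⁻⁸×4.46²)]^(1/4) = 119.66 K.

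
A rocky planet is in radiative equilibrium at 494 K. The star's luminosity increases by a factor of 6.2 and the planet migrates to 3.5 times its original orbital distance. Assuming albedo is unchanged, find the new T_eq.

T_eq ≈ 417 K

T_eq ∝ L^(1/4) · d^(−1/2).
T′ = 494 × 6.2^(1/4) / 3.5^(1/2) = 417 K.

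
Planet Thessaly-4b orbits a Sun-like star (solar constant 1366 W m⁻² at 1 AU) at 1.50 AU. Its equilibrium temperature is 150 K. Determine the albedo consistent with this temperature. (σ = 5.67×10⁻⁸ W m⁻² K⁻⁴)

A ≈ 0.81

Flux at 1.50 AU: S = 1366/1.50² = 607 W m⁻².
From T_eq⁴ = S(1−A)/(4σ): 1−A = 4σT_eq⁴/S.
1−A = 4 × 5.67×10⁻⁸ × (150)⁴ / 607 = 0.189.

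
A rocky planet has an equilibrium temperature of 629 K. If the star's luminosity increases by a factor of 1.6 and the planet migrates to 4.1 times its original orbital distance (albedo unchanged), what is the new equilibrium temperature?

T_eq ∝ L^(1/4) · d^(−1/2).
T′ = 629 × 1.6^(1/4) / 4.1^(1/2) = 349 K.

T_eq ≈ 349 K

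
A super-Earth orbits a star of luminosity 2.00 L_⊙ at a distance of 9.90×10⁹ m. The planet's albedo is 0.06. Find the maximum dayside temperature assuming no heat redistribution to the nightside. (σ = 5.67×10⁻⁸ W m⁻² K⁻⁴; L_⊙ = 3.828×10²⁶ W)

L = 2.00 × 3.828×10²⁶ = 7.66×10²⁶ W.
Flux: S = L/(4πd²) = 7.66×10²⁶/(4π×(9.90×10⁹)²) = 6.22×10⁵ W m⁻².
With no redistribution each surface element balances locally: S(1−A) = σT⁴.
T = [6.22×10⁵ × 0.94 / 5.67×10⁻⁸]^(1/4) = (1.03×10¹³)^(1/4) = 1790 K.

T_ss ≈ 1790 K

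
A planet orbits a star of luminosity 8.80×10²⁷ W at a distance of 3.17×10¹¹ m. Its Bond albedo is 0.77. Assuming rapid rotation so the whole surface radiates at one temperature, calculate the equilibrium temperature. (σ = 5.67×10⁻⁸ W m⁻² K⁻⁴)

Flux: S = L/(4πd²) = 8.80×10²⁷/(4π×(3.17×10¹¹)²) = 6970 W m⁻².
Energy balance: absorbed = emitted ⇒ πR²·S(1−A) = 4πR²·σT_eq⁴, so T_eq⁴ = S(1−A)/(4σ).
T_eq = [6970 × 0.23 / (4 × 5.67×10⁻⁸)]^(1/4) = (7.07×10⁹)^(1/4) = 290 K.

T_eq ≈ 290 K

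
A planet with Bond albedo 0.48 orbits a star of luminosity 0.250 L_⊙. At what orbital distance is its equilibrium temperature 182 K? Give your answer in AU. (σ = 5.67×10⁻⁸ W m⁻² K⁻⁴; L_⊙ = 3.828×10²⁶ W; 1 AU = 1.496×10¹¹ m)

L = 0.250 × 3.828×10²⁶ = 9.57×10²⁵ W.
From T_eq⁴ = L(1−A)/(16πσd²): d = √[L(1−A)/(16πσT_eq⁴)].
d = √[9.57×10²⁵ × 0.52 / (16π × 5.67×10⁻⁸ × (182)⁴)] = 1.26×10¹¹ m = 0.843 AU.

d ≈ 0.843 AU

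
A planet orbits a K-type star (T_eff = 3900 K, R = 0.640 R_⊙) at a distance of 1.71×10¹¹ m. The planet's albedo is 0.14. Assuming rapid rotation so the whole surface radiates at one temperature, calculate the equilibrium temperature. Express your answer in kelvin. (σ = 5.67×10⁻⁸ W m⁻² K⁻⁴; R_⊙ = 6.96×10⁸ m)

T_eq ≈ 136 K

R_⋆ = 0.640 × 6.96×10⁸ = 4.45×10⁸ m.
L = 4πR_⋆²σT_⋆⁴ = 4π(4.45×10⁸)² × 5.67×10⁻⁸ × (3900)⁴ = 3.27×10²⁵ W.
S = L/(4πd²) = 89.0 W m⁻².
Energy balance: absorbed = emitted ⇒ πR²·S(1−A) = 4πR²·σT_eq⁴, so T_eq⁴ = S(1−A)/(4σ).
T_eq = [89.0 × 0.86 / (4 × 5.67×10⁻⁸)]^(1/4) = (3.38×10⁸)^(1/4) = 136 K.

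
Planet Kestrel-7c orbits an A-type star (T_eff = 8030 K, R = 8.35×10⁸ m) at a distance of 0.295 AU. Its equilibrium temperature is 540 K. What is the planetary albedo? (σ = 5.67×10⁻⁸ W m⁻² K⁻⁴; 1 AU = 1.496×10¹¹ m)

A ≈ 0.77

d = 0.295 AU = 4.41×10¹⁰ m.
L = 4πR_⋆²σT_⋆⁴ = 4π(8.35×10⁸)² × 5.67×10⁻⁸ × (8030)⁴ = 2.07×10²⁷ W.
S = L/(4πd²) = 8.44×10⁴ W m⁻².
From T_eq⁴ = S(1−A)/(4σ): 1−A = 4σT_eq⁴/S.
1−A = 4 × 5.67×10⁻⁸ × (540)⁴ / 8.44×10⁴ = 0.229.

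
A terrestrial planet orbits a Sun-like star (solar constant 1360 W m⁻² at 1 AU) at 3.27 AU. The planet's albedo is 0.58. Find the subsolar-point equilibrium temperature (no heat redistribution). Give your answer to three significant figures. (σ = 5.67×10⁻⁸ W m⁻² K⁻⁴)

T_ss ≈ 175 K

Flux at 3.27 AU: S = 1360/3.27² = 127 W m⁻².
At the subsolar point the surface absorbs S(1−A) and emits σT⁴ per unit area — no factor of 4, since only the local patch is in balance.
T = [127 × 0.42 / 5.67×10⁻⁸]^(1/4) = (9.42×10⁸)^(1/4) = 175 K.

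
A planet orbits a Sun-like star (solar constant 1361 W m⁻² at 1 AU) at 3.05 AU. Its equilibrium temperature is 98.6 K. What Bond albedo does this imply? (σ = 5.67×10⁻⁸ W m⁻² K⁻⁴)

A ≈ 0.85

Flux at 3.05 AU: S = 1361/3.05² = 146 W m⁻².
From T_eq⁴ = S(1−A)/(4σ): 1−A = 4σT_eq⁴/S.
1−A = 4 × 5.67×10⁻⁸ × (98.6)⁴ / 146 = 0.147.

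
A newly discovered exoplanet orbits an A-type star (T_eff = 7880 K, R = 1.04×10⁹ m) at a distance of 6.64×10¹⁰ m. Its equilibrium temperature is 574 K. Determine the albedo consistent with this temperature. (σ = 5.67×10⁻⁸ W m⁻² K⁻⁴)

A ≈ 0.54

L = 4πR_⋆²σT_⋆⁴ = 4π(1.04×10⁹)² × 5.67×10⁻⁸ × (7880)⁴ = 2.97×10²⁷ W.
S = L/(4πd²) = 5.36×10⁴ W m⁻².
From T_eq⁴ = S(1−A)/(4σ): 1−A = 4σT_eq⁴/S.
1−A = 4 × 5.67×10⁻⁸ × (574)⁴ / 5.36×10⁴ = 0.459.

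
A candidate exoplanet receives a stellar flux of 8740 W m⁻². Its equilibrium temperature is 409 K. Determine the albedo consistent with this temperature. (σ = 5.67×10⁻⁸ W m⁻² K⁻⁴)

A ≈ 0.27

From T_eq⁴ = S(1−A)/(4σ): 1−A = 4σT_eq⁴/S.
1−A = 4 × 5.67×10⁻⁸ × (409)⁴ / 8740 = 0.726.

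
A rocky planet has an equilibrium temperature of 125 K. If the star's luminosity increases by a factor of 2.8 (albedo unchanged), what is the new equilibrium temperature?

T_eq ≈ 162 K

T_eq ∝ L^(1/4) · d^(−1/2).
T′ = 125 × 2.8^(1/4) = 162 K.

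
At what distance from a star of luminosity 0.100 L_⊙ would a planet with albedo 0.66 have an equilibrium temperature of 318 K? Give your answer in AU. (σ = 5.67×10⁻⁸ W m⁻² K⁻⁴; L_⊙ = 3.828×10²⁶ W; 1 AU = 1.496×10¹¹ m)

L = 0.100 × 3.828×10²⁶ = 3.83×10²⁵ W.
From T_eq⁴ = L(1−A)/(16πσd²): d = √[L(1−A)/(16πσT_eq⁴)].
d = √[3.83×10²⁵ × 0.34 / (16π × 5.67×10⁻⁸ × (318)⁴)] = 2.11×10¹⁰ m = 0.141 AU.

d ≈ 0.141 AU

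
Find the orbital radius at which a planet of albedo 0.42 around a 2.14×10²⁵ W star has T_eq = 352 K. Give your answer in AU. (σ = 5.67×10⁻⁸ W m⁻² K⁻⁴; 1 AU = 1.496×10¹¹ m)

d ≈ 0.113 AU

From T_eq⁴ = L(1−A)/(16πσd²): d = √[L(1−A)/(16πσT_eq⁴)].
d = √[2.14×10²⁵ × 0.58 / (16π × 5.67×10⁻⁸ × (352)⁴)] = 1.68×10¹⁰ m = 0.113 AU.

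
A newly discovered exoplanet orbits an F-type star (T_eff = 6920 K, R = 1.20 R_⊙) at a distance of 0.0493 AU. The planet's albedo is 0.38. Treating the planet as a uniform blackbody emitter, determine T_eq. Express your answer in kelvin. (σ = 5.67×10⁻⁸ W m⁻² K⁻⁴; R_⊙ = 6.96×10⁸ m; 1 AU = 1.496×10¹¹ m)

T_eq ≈ 1460 K

R_⋆ = 1.20 × 6.96×10⁸ = 8.35×10⁸ m.
d = 0.0493 AU = 7.38×10⁹ m.
L = 4πR_⋆²σT_⋆⁴ = 4π(8.35×10⁸)² × 5.67×10⁻⁸ × (6920)⁴ = 1.14×10²⁷ W.
S = L/(4πd²) = 1.67×10⁶ W m⁻².
Energy balance: absorbed = emitted ⇒ πR²·S(1−A) = 4πR²·σT_eq⁴, so T_eq⁴ = S(1−A)/(4σ).
T_eq = [1.67×10⁶ × 0.62 / (4 × 5.67×10⁻⁸)]^(1/4) = (4.56×10¹²)^(1/4) = 1460 K.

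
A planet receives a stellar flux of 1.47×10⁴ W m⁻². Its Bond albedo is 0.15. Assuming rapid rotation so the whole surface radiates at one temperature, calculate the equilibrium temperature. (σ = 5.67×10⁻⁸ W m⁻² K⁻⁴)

T_eq ≈ 484 K

Energy balance: absorbed = emitted ⇒ πR²·S(1−A) = 4πR²·σT_eq⁴, so T_eq⁴ = S(1−A)/(4σ).
T_eq = [1.47×10⁴ × 0.85 / (4 × 5.67×10⁻⁸)]^(1/4) = (5.51×10¹⁰)^(1/4) = 484 K.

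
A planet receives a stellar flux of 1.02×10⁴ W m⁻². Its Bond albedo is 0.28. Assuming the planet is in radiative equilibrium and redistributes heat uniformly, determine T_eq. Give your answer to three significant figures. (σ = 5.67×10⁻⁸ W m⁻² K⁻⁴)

T_eq ≈ 424 K

Energy balance: absorbed = emitted ⇒ πR²·S(1−A) = 4πR²·σT_eq⁴, so T_eq⁴ = S(1−A)/(4σ).
T_eq = [1.02×10⁴ × 0.72 / (4 × 5.67×10⁻⁸)]^(1/4) = (3.24×10¹⁰)^(1/4) = 424 K.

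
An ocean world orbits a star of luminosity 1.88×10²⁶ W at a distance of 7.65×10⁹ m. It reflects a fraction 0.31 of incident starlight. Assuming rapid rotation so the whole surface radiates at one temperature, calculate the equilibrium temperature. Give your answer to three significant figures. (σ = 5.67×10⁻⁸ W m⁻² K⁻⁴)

T_eq ≈ 939 K

Flux: S = L/(4πd²) = 1.88×10²⁶/(4π×(7.65×10⁹)²) = 2.56×10⁵ W m⁻².
Energy balance: absorbed = emitted ⇒ πR²·S(1−A) = 4πR²·σT_eq⁴, so T_eq⁴ = S(1−A)/(4σ).
T_eq = [2.56×10⁵ × 0.69 / (4 × 5.67×10⁻⁸)]^(1/4) = (7.78×10¹¹)^(1/4) = 939 K.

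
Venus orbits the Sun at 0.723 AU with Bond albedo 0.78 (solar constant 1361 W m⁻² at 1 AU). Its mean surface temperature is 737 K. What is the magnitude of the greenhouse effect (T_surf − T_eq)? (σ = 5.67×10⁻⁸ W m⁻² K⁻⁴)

ΔT ≈ 512.8 K

S = 1361/0.723² = 2604 W m⁻².
T_eq = [S(1−A)/(4σ)]^(1/4) = [2604×0.22/(4×5.67×10⁻⁸)]^(1/4) = 224.2 K.
ΔT = T_surf − T_eq = 737 − 224.2.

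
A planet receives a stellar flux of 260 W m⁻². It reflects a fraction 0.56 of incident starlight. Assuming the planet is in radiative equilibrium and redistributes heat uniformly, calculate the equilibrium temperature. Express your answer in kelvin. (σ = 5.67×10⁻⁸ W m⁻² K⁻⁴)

T_eq ≈ 150 K

Energy balance: absorbed = emitted ⇒ πR²·S(1−A) = 4πR²·σT_eq⁴, so T_eq⁴ = S(1−A)/(4σ).
T_eq = [260 × 0.44 / (4 × 5.67×10⁻⁸)]^(1/4) = (5.04×10⁸)^(1/4) = 150 K.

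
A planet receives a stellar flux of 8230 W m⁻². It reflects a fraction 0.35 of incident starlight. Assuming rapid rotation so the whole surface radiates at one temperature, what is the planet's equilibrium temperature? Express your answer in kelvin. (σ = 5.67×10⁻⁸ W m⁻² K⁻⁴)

Energy balance: absorbed = emitted ⇒ πR²·S(1−A) = 4πR²·σT_eq⁴, so T_eq⁴ = S(1−A)/(4σ).
T_eq = [8230 × 0.65 / (4 × 5.67×10⁻⁸)]^(1/4) = (2.36×10¹⁰)^(1/4) = 392 K.

T_eq ≈ 392 K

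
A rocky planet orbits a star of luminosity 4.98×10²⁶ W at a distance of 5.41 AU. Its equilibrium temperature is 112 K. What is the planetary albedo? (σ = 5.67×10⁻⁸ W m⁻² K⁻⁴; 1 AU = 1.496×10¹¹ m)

d = 5.41 AU = 8.09×10¹¹ m.
Flux: S = L/(4πd²) = 4.98×10²⁶/(4π×(8.09×10¹¹)²) = 60.5 W m⁻².
From T_eq⁴ = S(1−A)/(4σ): 1−A = 4σT_eq⁴/S.
1−A = 4 × 5.67×10⁻⁸ × (112)⁴ / 60.5 = 0.590.

A ≈ 0.41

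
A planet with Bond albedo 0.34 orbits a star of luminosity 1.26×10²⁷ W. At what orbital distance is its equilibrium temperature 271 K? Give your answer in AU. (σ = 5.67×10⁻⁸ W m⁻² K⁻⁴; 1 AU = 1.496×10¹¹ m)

d ≈ 1.55 AU

From T_eq⁴ = L(1−A)/(16πσd²): d = √[L(1−A)/(16πσT_eq⁴)].
d = √[1.26×10²⁷ × 0.66 / (16π × 5.67×10⁻⁸ × (271)⁴)] = 2.33×10¹¹ m = 1.55 AU.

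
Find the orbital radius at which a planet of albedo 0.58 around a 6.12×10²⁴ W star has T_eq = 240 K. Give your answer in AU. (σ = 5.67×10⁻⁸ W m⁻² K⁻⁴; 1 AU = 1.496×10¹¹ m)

d ≈ 0.110 AU

From T_eq⁴ = L(1−A)/(16πσd²): d = √[L(1−A)/(16πσT_eq⁴)].
d = √[6.12×10²⁴ × 0.42 / (16π × 5.67×10⁻⁸ × (240)⁴)] = 1.65×10¹⁰ m = 0.110 AU.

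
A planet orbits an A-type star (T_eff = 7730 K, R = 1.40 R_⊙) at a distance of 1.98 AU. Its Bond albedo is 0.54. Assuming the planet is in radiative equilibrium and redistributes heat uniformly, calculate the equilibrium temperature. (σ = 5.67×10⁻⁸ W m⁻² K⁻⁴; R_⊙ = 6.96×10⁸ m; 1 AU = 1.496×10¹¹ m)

R_⋆ = 1.40 × 6.96×10⁸ = 9.74×10⁸ m.
d = 1.98 AU = 2.96×10¹¹ m.
L = 4πR_⋆²σT_⋆⁴ = 4π(9.74×10⁸)² × 5.67×10⁻⁸ × (7730)⁴ = 2.42×10²⁷ W.
S = L/(4πd²) = 2190 W m⁻².
Energy balance: absorbed = emitted ⇒ πR²·S(1−A) = 4πR²·σT_eq⁴, so T_eq⁴ = S(1−A)/(4σ).
T_eq = [2190 × 0.46 / (4 × 5.67×10⁻⁸)]^(1/4) = (4.44×10⁹)^(1/4) = 258 K.

T_eq ≈ 258 K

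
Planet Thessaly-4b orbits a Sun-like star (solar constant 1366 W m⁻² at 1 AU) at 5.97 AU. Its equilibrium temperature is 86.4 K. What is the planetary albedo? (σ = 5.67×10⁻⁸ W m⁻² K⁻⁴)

Flux at 5.97 AU: S = 1366/5.97² = 38.3 W m⁻².
From T_eq⁴ = S(1−A)/(4σ): 1−A = 4σT_eq⁴/S.
1−A = 4 × 5.67×10⁻⁸ × (86.4)⁴ / 38.3 = 0.330.

A ≈ 0.67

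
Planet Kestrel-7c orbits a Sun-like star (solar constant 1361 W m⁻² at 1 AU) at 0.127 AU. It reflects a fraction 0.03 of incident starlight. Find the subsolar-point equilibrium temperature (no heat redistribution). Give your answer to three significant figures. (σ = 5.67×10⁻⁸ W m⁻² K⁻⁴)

T_ss ≈ 1100 K

Flux at 0.127 AU: S = 1361/0.127² = 8.44×10⁴ W m⁻².
At the subsolar point the surface absorbs S(1−A) and emits σT⁴ per unit area — no factor of 4, since only the local patch is in balance.
T = [8.44×10⁴ × 0.97 / 5.67×10⁻⁸]^(1/4) = (1.44×10¹²)^(1/4) = 1100 K.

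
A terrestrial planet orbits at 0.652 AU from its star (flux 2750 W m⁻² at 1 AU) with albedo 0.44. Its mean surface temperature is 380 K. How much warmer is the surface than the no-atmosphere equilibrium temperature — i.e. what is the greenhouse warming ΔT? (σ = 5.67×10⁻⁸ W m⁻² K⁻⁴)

S = 2750/0.652² = 6469 W m⁻².
T_eq = [S(1−A)/(4σ)]^(1/4) = [6469×0.56/(4×5.67×10⁻⁸)]^(1/4) = 355.5 K.
ΔT = T_surf − T_eq = 380 − 355.5.

ΔT ≈ 24.5 K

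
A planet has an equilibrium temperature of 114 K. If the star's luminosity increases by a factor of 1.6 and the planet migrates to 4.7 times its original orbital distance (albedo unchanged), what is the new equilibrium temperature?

T_eq ≈ 59.1 K

T_eq ∝ L^(1/4) · d^(−1/2).
T′ = 114 × 1.6^(1/4) / 4.7^(1/2) = 59.1 K.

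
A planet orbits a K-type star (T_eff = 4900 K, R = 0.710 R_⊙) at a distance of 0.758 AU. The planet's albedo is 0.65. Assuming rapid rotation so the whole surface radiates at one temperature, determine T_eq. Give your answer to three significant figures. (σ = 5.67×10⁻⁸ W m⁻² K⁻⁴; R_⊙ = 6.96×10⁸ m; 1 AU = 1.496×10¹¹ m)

T_eq ≈ 176 K

R_⋆ = 0.710 × 6.96×10⁸ = 4.94×10⁸ m.
d = 0.758 AU = 1.13×10¹¹ m.
L = 4πR_⋆²σT_⋆⁴ = 4π(4.94×10⁸)² × 5.67×10⁻⁸ × (4900)⁴ = 1.00×10²⁶ W.
S = L/(4πd²) = 621 W m⁻².
Energy balance: absorbed = emitted ⇒ πR²·S(1−A) = 4πR²·σT_eq⁴, so T_eq⁴ = S(1−A)/(4σ).
T_eq = [621 × 0.35 / (4 × 5.67×10⁻⁸)]^(1/4) = (9.58×10⁸)^(1/4) = 176 K.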